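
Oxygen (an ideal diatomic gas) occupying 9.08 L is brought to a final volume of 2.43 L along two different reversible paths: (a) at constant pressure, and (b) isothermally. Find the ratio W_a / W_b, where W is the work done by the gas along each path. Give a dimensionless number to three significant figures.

W_a / W_b ≈ 0.556

Path (a) isobaric: W = P₁(V₂ − V₁) → W_a/(P₁V₁) = -0.7324.
Path (b) isothermal: W = P₁V₁ ln(V₂/V₁) → W_b/(P₁V₁) = -1.318.
W_a / W_b = -0.7324 / -1.318 = 0.5556.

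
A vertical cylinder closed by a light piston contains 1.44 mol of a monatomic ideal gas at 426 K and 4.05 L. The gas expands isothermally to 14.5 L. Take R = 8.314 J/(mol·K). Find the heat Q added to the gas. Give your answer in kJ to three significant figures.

Q ≈ 6.50 kJ

Isothermal ⇒ ΔU = 0, so Q = W = nRT ln(V₂/V₁).
Q = (1.44)(8.314)(426) ln(14.5/4.05) = 5100 × 1.275 = 6505 J.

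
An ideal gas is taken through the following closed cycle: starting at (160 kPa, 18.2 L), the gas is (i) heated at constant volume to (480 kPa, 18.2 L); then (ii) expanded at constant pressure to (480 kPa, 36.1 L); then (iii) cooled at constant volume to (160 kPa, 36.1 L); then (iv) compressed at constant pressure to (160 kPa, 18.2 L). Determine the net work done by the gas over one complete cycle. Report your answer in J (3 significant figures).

Constant-volume legs do no work.
W(ii) = (480)(36.1 − 18.2) = 8592 J; W(iv) = (160)(18.2 − 36.1) = -2864 J.
W_net = 8592 − 2864 = 5728 J (the clockwise enclosed area).

W_net ≈ 5730 J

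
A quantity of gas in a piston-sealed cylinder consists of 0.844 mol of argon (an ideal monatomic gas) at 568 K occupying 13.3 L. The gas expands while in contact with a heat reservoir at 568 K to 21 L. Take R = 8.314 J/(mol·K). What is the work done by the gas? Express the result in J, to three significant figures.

Isothermal: W = nRT ln(V₂/V₁).
W = (0.844)(8.314)(568) × ln(21/13.3)
  = 3986 × 0.4568
W_by_gas = 1820 J.

W ≈ 1820 J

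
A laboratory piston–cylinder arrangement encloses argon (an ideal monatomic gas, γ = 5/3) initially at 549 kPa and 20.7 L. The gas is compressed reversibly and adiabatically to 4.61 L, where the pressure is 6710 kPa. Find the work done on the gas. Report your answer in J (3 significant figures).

W ≈ 29400 J

Adiabatic: W = (P₁V₁ − P₂V₂)/(γ − 1) with γ = 5/3.
P₁V₁ = 11364 J, P₂V₂ = 30933 J.
W = (11364 − 30933) / 0.6667 = -29353 J.
Work on gas = −W_by = 29353 J.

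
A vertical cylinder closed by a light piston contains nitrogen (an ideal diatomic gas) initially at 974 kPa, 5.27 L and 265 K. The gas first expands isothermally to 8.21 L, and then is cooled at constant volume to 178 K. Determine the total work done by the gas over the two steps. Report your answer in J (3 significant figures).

Step 1 (isothermal): W = P₁V₁ ln(V₂/V₁) = (5133) ln(8.21/5.27) = 2276 J.
Step 2 (isochoric): W = 0 (constant volume).
W_total = 2276 + 0 = 2276 J.

W_total ≈ 2280 J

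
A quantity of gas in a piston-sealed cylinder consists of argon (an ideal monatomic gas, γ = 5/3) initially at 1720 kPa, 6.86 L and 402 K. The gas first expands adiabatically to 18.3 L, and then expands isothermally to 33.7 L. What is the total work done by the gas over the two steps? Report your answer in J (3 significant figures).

W_total ≈ 12200 J

Step 1 (adiabatic): W = (P₁V₁ − P₂V₂)/(γ−1) = (11799 − 6134)/0.667 = 8497 J.
After step 1: P = 335.2 kPa, V = 18.3 L, T = 209 K.
Step 2 (isothermal): W = P₁V₁ ln(V₂/V₁) = (6134) ln(33.7/18.3) = 3746 J.
W_total = 8497 + 3746 = 12243 J.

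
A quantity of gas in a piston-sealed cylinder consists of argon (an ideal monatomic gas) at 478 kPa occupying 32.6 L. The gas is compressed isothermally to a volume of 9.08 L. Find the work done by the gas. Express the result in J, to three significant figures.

Isothermal: W = nRT ln(V₂/V₁) = P₁V₁ ln(V₂/V₁).
P₁V₁ = (478 kPa)(32.6 L) = 15583 J.
W = 15583 × ln(9.08/32.6) = 15583 × -1.278
W_by_gas = -19919 J.

W ≈ -19900 J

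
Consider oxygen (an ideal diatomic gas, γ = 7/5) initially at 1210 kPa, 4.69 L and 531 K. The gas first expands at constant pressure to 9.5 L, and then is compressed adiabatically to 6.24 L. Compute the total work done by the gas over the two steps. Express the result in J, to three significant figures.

Step 1 (isobaric): W = PΔV = (1210 kPa)(9.5 − 4.69 L) = 5820 J.
After step 1: P = 1210 kPa, V = 9.5 L, T = 1076 K.
Step 2 (adiabatic): W = (P₁V₁ − P₂V₂)/(γ−1) = (11495 − 13600)/0.4 = -5261 J.
W_total = 5820 − 5261 = 558.7 J.

W_total ≈ 559 J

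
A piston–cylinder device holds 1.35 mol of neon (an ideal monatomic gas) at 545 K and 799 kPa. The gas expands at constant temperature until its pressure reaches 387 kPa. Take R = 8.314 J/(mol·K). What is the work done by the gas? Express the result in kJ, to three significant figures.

Isothermal process: W = nRT ln(V₂/V₁) = nRT ln(P₁/P₂).
W = (1.35)(8.314)(545) × ln(799/387)
  = 6117 × ln(2.065) = 6117 × 0.7249
W_by_gas = 4434 J.

W ≈ 4.43 kJ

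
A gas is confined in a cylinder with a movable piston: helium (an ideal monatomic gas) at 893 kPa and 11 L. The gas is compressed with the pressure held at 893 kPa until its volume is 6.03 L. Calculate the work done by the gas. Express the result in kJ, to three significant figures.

Isobaric: W = P ΔV.
W = (893 kPa)(6.03 − 11 L) = (893)(-4.97) = -4438 J.

W ≈ -4.44 kJ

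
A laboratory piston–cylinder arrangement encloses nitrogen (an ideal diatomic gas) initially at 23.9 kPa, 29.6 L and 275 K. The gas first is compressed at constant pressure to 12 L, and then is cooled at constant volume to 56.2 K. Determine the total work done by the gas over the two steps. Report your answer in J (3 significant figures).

Step 1 (isobaric): W = PΔV = (23.9 kPa)(12 − 29.6 L) = -420.6 J.
Step 2 (isochoric): W = 0 (constant volume).
W_total = -420.6 + 0 = -420.6 J.

W_total ≈ -421 J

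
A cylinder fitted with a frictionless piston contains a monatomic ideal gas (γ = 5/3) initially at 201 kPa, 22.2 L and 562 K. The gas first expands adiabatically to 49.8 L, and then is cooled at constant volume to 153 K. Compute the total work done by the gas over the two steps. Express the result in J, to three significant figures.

Step 1 (adiabatic): W = (P₁V₁ − P₂V₂)/(γ−1) = (4462 − 2604)/0.667 = 2787 J.
Step 2 (isochoric): W = 0 (constant volume).
W_total = 2787 + 0 = 2787 J.

W_total ≈ 2790 J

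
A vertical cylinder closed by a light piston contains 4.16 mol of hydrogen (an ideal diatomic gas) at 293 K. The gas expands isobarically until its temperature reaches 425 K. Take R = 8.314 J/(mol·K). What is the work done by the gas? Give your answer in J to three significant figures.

W ≈ 4570 J

Isobaric: W = P ΔV = nR ΔT.
W = (4.16)(8.314)(425 − 293) = 4565 J.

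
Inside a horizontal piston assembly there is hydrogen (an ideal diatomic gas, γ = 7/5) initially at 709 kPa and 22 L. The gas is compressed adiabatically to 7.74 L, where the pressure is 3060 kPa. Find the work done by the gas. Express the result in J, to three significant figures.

Adiabatic: W = (P₁V₁ − P₂V₂)/(γ − 1) with γ = 7/5.
P₁V₁ = 15598 J, P₂V₂ = 23684 J.
W = (15598 − 23684) / 0.4 = -20216 J.

W ≈ -20200 J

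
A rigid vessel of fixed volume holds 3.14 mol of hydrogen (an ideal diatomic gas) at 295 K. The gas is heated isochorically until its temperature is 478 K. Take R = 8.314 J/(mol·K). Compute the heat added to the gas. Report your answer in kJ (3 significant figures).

Constant volume ⇒ W = 0, so Q = ΔU = nCᵥΔT with Cᵥ = 5R/2 = 20.79 J/(mol·K).
ΔU = (3.14)(20.79)(478 − 295) = 11943 J.

Q ≈ 11.9 kJ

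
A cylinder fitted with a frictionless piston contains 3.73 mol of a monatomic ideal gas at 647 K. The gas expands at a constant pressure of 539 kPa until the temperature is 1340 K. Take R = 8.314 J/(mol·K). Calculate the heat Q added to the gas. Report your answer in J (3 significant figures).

Isobaric: W = nRΔT = (3.73)(8.314)(693) = 21491 J.
ΔU = nCᵥΔT with Cᵥ = 3R/2: ΔU = (3.73)(12.47)(693) = 32236 J.
Q = ΔU + W = 32236 + 21491 = 53727 J.

Q ≈ 53700 J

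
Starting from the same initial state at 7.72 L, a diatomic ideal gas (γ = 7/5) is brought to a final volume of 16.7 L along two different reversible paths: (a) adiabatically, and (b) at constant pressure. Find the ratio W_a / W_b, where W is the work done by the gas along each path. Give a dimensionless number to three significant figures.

W_a / W_b ≈ 0.571

Path (a) adiabatic: W = P₁V₁(1 − (V₁/V₂)^(γ−1))/(γ−1) → W_a/(P₁V₁) = 0.6639.
Path (b) isobaric: W = P₁(V₂ − V₁) → W_b/(P₁V₁) = 1.163.
W_a / W_b = 0.6639 / 1.163 = 0.5707.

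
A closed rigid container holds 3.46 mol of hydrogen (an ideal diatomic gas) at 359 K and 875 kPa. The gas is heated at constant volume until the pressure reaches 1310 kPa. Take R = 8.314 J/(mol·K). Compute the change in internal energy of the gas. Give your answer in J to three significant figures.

ΔU ≈ 12800 J

Constant volume ⇒ W = 0, so Q = ΔU = nCᵥΔT with Cᵥ = 5R/2 = 20.79 J/(mol·K).
At constant V, T₂/T₁ = P₂/P₁ ⇒ ΔT = T₁(P₂/P₁ − 1) = 359·(1310/875 − 1) = 178.5 K.
ΔU = (3.46)(20.79)(178.5) = 12835 J.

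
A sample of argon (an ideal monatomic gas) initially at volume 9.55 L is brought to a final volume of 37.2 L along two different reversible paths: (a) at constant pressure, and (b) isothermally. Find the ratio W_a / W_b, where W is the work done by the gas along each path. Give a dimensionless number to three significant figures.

Path (a) isobaric: W = P₁(V₂ − V₁) → W_a/(P₁V₁) = 2.895.
Path (b) isothermal: W = P₁V₁ ln(V₂/V₁) → W_b/(P₁V₁) = 1.36.
W_a / W_b = 2.895 / 1.36 = 2.129.

W_a / W_b ≈ 2.13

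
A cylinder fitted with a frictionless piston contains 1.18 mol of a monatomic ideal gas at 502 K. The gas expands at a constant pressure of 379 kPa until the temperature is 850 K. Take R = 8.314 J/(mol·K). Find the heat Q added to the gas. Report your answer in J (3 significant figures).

Isobaric: W = nRΔT = (1.18)(8.314)(348) = 3414 J.
ΔU = nCᵥΔT with Cᵥ = 3R/2: ΔU = (1.18)(12.47)(348) = 5121 J.
Q = ΔU + W = 5121 + 3414 = 8535 J.

Q ≈ 8540 J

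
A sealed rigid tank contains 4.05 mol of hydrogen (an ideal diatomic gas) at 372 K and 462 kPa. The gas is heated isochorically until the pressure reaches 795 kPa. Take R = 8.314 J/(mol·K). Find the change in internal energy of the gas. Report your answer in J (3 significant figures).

Constant volume ⇒ W = 0, so Q = ΔU = nCᵥΔT with Cᵥ = 5R/2 = 20.79 J/(mol·K).
At constant V, T₂/T₁ = P₂/P₁ ⇒ ΔT = T₁(P₂/P₁ − 1) = 372·(795/462 − 1) = 268.1 K.
ΔU = (4.05)(20.79)(268.1) = 22571 J.

ΔU ≈ 22600 J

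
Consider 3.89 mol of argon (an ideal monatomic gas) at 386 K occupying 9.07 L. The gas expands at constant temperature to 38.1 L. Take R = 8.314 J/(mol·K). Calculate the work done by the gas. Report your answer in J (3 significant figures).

W ≈ 17900 J

Isothermal: W = nRT ln(V₂/V₁).
W = (3.89)(8.314)(386) × ln(38.1/9.07)
  = 12484 × 1.435
W_by_gas = 17917 J.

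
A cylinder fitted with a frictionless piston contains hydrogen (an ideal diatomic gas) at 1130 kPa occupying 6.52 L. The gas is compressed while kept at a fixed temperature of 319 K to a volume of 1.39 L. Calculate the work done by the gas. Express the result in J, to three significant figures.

W ≈ -11400 J

Isothermal: W = nRT ln(V₂/V₁) = P₁V₁ ln(V₂/V₁).
P₁V₁ = (1130 kPa)(6.52 L) = 7368 J.
W = 7368 × ln(1.39/6.52) = 7368 × -1.546
W_by_gas = -11387 J.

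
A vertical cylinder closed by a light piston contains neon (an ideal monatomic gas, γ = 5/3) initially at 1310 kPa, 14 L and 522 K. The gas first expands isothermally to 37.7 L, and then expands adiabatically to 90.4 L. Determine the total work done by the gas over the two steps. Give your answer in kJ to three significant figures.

Step 1 (isothermal): W = P₁V₁ ln(V₂/V₁) = (18340) ln(37.7/14) = 18168 J.
After step 1: P = 486.5 kPa, V = 37.7 L, T = 522 K.
Step 2 (adiabatic): W = (P₁V₁ − P₂V₂)/(γ−1) = (18340 − 10237)/0.667 = 12154 J.
W_total = 18168 + 12154 = 30322 J.

W_total ≈ 30.3 kJ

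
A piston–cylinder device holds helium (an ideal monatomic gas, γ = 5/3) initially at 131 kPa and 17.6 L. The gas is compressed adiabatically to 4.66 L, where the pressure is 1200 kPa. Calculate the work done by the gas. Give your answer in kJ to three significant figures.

Adiabatic: W = (P₁V₁ − P₂V₂)/(γ − 1) with γ = 5/3.
P₁V₁ = 2306 J, P₂V₂ = 5592 J.
W = (2306 − 5592) / 0.6667 = -4930 J.

W ≈ -4.93 kJ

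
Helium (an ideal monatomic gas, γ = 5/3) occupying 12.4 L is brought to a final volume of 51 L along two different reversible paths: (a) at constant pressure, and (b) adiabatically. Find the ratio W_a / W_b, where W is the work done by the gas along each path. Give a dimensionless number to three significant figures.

W_a / W_b ≈ 3.40

Path (a) isobaric: W = P₁(V₂ − V₁) → W_a/(P₁V₁) = 3.113.
Path (b) adiabatic: W = P₁V₁(1 − (V₁/V₂)^(γ−1))/(γ−1) → W_b/(P₁V₁) = 0.9157.
W_a / W_b = 3.113 / 0.9157 = 3.4.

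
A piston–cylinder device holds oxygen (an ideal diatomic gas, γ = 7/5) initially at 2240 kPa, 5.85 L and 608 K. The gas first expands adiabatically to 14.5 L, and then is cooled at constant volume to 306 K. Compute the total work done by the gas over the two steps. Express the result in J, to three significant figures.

W_total ≈ 9970 J

Step 1 (adiabatic): W = (P₁V₁ − P₂V₂)/(γ−1) = (13104 − 9114)/0.4 = 9974 J.
Step 2 (isochoric): W = 0 (constant volume).
W_total = 9974 + 0 = 9974 J.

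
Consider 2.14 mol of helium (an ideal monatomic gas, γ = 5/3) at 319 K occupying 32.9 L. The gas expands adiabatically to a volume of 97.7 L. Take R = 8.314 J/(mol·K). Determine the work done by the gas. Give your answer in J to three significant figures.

Adiabatic: TV^(γ−1) = const with γ = 5/3.
T₂ = T₁ (V₁/V₂)^(γ−1) = 319 × (32.9/97.7)^0.667 = 319 × 0.484 = 154.4 K.
W_by = nCᵥ(T₁ − T₂) = (2.14)(12.47)(319 − 154.4) = 4393 J.

W ≈ 4390 J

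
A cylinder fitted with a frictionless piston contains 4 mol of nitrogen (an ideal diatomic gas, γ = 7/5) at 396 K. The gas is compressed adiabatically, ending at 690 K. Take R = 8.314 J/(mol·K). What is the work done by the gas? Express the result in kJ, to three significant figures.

W ≈ -24.4 kJ

Adiabatic ⇒ Q = 0, so W_by = −ΔU = nCᵥ(T₁ − T₂).
Cᵥ = 5R/2 = 20.79 J/(mol·K).
W = (4)(20.79)(396 − 690) = -24443 J.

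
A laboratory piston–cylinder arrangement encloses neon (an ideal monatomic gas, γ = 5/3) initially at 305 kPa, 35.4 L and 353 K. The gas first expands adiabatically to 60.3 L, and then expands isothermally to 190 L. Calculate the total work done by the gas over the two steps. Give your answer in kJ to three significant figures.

W_total ≈ 13.5 kJ

Step 1 (adiabatic): W = (P₁V₁ − P₂V₂)/(γ−1) = (10797 − 7570)/0.667 = 4841 J.
After step 1: P = 125.5 kPa, V = 60.3 L, T = 247.5 K.
Step 2 (isothermal): W = P₁V₁ ln(V₂/V₁) = (7570) ln(190/60.3) = 8688 J.
W_total = 4841 + 8688 = 13529 J.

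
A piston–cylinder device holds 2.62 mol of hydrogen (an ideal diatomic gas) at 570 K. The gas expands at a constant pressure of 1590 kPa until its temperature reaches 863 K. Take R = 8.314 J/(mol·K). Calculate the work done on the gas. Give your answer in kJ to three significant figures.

W ≈ -6.38 kJ

Isobaric: W = P ΔV = nR ΔT.
W = (2.62)(8.314)(863 − 570) = 6382 J.
Work on gas = −W_by = -6382 J.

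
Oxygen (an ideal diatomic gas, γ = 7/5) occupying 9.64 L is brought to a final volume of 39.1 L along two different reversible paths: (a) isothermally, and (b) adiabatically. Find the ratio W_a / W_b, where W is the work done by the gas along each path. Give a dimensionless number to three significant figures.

W_a / W_b ≈ 1.31

Path (a) isothermal: W = P₁V₁ ln(V₂/V₁) → W_a/(P₁V₁) = 1.4.
Path (b) adiabatic: W = P₁V₁(1 − (V₁/V₂)^(γ−1))/(γ−1) → W_b/(P₁V₁) = 1.072.
W_a / W_b = 1.4 / 1.072 = 1.306.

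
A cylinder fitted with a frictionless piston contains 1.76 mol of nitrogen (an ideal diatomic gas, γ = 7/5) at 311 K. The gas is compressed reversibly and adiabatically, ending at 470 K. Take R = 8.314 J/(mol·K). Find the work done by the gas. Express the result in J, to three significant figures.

W ≈ -5820 J

Adiabatic ⇒ Q = 0, so W_by = −ΔU = nCᵥ(T₁ − T₂).
Cᵥ = 5R/2 = 20.79 J/(mol·K).
W = (1.76)(20.79)(311 − 470) = -5816 J.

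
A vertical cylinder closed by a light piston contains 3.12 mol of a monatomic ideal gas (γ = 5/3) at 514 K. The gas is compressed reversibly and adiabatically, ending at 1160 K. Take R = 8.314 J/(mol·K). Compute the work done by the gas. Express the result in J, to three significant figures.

Adiabatic ⇒ Q = 0, so W_by = −ΔU = nCᵥ(T₁ − T₂).
Cᵥ = 3R/2 = 12.47 J/(mol·K).
W = (3.12)(12.47)(514 − 1160) = -25136 J.

W ≈ -25100 J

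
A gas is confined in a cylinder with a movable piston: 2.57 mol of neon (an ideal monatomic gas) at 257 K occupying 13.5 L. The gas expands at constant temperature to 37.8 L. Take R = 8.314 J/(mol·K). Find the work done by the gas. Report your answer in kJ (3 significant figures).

W ≈ 5.65 kJ

Isothermal: W = nRT ln(V₂/V₁).
W = (2.57)(8.314)(257) × ln(37.8/13.5)
  = 5491 × 1.03
W_by_gas = 5654 J.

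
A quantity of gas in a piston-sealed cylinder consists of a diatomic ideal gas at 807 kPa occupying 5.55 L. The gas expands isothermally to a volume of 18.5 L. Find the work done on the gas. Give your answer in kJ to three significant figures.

W ≈ -5.39 kJ

Isothermal: W = nRT ln(V₂/V₁) = P₁V₁ ln(V₂/V₁).
P₁V₁ = (807 kPa)(5.55 L) = 4479 J.
W = 4479 × ln(18.5/5.55) = 4479 × 1.204
W_by_gas = 5392 J; work on gas = −W_by = -5392 J.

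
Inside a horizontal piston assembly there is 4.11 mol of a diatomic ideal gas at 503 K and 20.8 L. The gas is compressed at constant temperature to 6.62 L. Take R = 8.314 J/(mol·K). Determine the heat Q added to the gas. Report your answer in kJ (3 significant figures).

Q ≈ -19.7 kJ

Isothermal ⇒ ΔU = 0, so Q = W = nRT ln(V₂/V₁).
Q = (4.11)(8.314)(503) ln(6.62/20.8) = 17188 × -1.145 = -19678 J.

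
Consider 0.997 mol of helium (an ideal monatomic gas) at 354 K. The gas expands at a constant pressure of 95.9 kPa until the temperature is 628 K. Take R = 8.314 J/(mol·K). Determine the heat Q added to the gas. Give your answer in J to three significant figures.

Isobaric: W = nRΔT = (0.997)(8.314)(274) = 2271 J.
ΔU = nCᵥΔT with Cᵥ = 3R/2: ΔU = (0.997)(12.47)(274) = 3407 J.
Q = ΔU + W = 3407 + 2271 = 5678 J.

Q ≈ 5680 J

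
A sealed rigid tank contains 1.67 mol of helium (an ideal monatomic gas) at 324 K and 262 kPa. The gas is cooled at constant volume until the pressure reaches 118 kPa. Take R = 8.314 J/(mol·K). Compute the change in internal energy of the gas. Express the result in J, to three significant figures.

Constant volume ⇒ W = 0, so Q = ΔU = nCᵥΔT with Cᵥ = 3R/2 = 12.47 J/(mol·K).
At constant V, T₂/T₁ = P₂/P₁ ⇒ ΔT = T₁(P₂/P₁ − 1) = 324·(118/262 − 1) = -178.1 K.
ΔU = (1.67)(12.47)(-178.1) = -3709 J.

ΔU ≈ -3710 J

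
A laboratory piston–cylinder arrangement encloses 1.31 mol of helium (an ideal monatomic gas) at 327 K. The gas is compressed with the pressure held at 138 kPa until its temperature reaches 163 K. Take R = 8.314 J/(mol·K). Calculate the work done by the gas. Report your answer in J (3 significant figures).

W ≈ -1790 J

Isobaric: W = P ΔV = nR ΔT.
W = (1.31)(8.314)(163 − 327) = -1786 J.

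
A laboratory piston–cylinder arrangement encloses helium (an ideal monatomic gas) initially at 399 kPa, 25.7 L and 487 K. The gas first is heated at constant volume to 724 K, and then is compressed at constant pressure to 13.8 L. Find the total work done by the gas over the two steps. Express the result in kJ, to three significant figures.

Step 1 (isochoric): W = 0 (constant volume).
After step 1: P = 593.2 kPa (V unchanged).
Step 2 (isobaric): W = PΔV = (593.2 kPa)(13.8 − 25.7 L) = -7059 J.
W_total = 0 − 7059 = -7059 J.

W_total ≈ -7.06 kJ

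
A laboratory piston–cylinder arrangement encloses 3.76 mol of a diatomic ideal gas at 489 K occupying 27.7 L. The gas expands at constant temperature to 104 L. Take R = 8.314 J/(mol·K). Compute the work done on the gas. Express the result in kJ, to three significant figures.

Isothermal: W = nRT ln(V₂/V₁).
W = (3.76)(8.314)(489) × ln(104/27.7)
  = 15286 × 1.323
W_by_gas = 20223 J; work on gas = −W_by = -20223 J.

W ≈ -20.2 kJ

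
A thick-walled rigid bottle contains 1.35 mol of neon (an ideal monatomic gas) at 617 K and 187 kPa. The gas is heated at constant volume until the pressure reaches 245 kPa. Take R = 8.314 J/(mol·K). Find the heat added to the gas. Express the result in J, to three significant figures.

Q ≈ 3220 J

Constant volume ⇒ W = 0, so Q = ΔU = nCᵥΔT with Cᵥ = 3R/2 = 12.47 J/(mol·K).
At constant V, T₂/T₁ = P₂/P₁ ⇒ ΔT = T₁(P₂/P₁ − 1) = 617·(245/187 − 1) = 191.4 K.
ΔU = (1.35)(12.47)(191.4) = 3222 J.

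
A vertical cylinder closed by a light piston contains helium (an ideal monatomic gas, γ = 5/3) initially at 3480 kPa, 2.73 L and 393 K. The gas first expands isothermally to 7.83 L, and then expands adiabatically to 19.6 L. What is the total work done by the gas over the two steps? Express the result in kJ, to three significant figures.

W_total ≈ 16.5 kJ

Step 1 (isothermal): W = P₁V₁ ln(V₂/V₁) = (9500) ln(7.83/2.73) = 10010 J.
After step 1: P = 1213 kPa, V = 7.83 L, T = 393 K.
Step 2 (adiabatic): W = (P₁V₁ − P₂V₂)/(γ−1) = (9500 − 5153)/0.667 = 6521 J.
W_total = 10010 + 6521 = 16531 J.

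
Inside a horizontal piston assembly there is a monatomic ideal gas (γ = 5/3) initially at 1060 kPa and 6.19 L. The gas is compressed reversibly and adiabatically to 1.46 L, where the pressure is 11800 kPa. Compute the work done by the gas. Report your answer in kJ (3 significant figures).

W ≈ -16.0 kJ

Adiabatic: W = (P₁V₁ − P₂V₂)/(γ − 1) with γ = 5/3.
P₁V₁ = 6561 J, P₂V₂ = 17228 J.
W = (6561 − 17228) / 0.6667 = -16000 J.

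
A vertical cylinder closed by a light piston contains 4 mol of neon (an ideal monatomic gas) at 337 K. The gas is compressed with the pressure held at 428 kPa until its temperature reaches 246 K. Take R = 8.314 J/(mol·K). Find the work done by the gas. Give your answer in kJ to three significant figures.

W ≈ -3.03 kJ

Isobaric: W = P ΔV = nR ΔT.
W = (4)(8.314)(246 − 337) = -3026 J.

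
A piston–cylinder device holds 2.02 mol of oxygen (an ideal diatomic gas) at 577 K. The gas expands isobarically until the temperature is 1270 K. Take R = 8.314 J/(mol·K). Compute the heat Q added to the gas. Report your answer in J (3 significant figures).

Q ≈ 40700 J

Isobaric: W = nRΔT = (2.02)(8.314)(693) = 11638 J.
ΔU = nCᵥΔT with Cᵥ = 5R/2: ΔU = (2.02)(20.79)(693) = 29096 J.
Q = ΔU + W = 29096 + 11638 = 40735 J.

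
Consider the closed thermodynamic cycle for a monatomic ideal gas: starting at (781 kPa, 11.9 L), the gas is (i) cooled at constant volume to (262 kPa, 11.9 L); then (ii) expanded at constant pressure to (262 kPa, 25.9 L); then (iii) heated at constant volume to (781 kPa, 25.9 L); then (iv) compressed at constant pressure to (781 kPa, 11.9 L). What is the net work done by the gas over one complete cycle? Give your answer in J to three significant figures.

W_net ≈ -7270 J

Constant-volume legs do no work.
W(ii) = (262)(25.9 − 11.9) = 3668 J; W(iv) = (781)(11.9 − 25.9) = -10934 J.
W_net = 3668 − 10934 = -7266 J (the counter-clockwise enclosed area).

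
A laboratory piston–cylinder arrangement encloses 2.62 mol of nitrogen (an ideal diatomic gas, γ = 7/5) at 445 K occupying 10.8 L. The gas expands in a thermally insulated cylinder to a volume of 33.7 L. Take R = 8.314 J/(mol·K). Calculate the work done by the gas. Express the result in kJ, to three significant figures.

W ≈ 8.86 kJ

Adiabatic: TV^(γ−1) = const with γ = 7/5.
T₂ = T₁ (V₁/V₂)^(γ−1) = 445 × (10.8/33.7)^0.4 = 445 × 0.6343 = 282.3 K.
W_by = nCᵥ(T₁ − T₂) = (2.62)(20.79)(445 − 282.3) = 8861 J.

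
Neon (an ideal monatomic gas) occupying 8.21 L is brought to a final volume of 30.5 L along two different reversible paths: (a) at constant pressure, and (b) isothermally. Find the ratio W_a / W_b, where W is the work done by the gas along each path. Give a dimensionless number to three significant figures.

W_a / W_b ≈ 2.07

Path (a) isobaric: W = P₁(V₂ − V₁) → W_a/(P₁V₁) = 2.715.
Path (b) isothermal: W = P₁V₁ ln(V₂/V₁) → W_b/(P₁V₁) = 1.312.
W_a / W_b = 2.715 / 1.312 = 2.069.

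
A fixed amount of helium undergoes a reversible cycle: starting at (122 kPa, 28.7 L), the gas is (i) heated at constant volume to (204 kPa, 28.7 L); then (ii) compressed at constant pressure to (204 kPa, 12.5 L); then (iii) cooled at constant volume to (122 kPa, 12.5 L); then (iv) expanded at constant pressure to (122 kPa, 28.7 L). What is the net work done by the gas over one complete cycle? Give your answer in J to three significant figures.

Constant-volume legs do no work.
W(ii) = (204)(12.5 − 28.7) = -3305 J; W(iv) = (122)(28.7 − 12.5) = 1976 J.
W_net = -3305 + 1976 = -1328 J (the counter-clockwise enclosed area).

W_net ≈ -1330 J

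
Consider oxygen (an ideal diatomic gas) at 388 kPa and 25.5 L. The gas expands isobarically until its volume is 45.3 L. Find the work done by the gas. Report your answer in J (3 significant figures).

W ≈ 7680 J

Isobaric: W = P ΔV.
W = (388 kPa)(45.3 − 25.5 L) = (388)(19.8) = 7682 J.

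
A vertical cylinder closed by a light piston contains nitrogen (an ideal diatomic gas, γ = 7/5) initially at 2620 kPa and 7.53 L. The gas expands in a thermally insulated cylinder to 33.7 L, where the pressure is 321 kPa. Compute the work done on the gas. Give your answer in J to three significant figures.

Adiabatic: W = (P₁V₁ − P₂V₂)/(γ − 1) with γ = 7/5.
P₁V₁ = 19729 J, P₂V₂ = 10818 J.
W = (19729 − 10818) / 0.4 = 22277 J.
Work on gas = −W_by = -22277 J.

W ≈ -22300 J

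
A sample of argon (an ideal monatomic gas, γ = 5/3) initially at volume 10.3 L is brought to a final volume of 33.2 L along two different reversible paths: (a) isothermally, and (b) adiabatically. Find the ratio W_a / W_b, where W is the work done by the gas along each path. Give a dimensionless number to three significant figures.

Path (a) isothermal: W = P₁V₁ ln(V₂/V₁) → W_a/(P₁V₁) = 1.17.
Path (b) adiabatic: W = P₁V₁(1 − (V₁/V₂)^(γ−1))/(γ−1) → W_b/(P₁V₁) = 0.8126.
W_a / W_b = 1.17 / 0.8126 = 1.44.

W_a / W_b ≈ 1.44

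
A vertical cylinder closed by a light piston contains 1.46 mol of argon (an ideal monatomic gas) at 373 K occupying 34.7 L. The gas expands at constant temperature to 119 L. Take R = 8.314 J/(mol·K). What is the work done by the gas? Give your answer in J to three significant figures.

W ≈ 5580 J

Isothermal: W = nRT ln(V₂/V₁).
W = (1.46)(8.314)(373) × ln(119/34.7)
  = 4528 × 1.232
W_by_gas = 5580 J.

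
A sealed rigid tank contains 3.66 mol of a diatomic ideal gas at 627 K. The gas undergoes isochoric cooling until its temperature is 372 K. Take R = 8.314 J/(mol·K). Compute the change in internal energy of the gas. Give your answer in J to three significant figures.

Constant volume ⇒ W = 0, so Q = ΔU = nCᵥΔT with Cᵥ = 5R/2 = 20.79 J/(mol·K).
ΔU = (3.66)(20.79)(372 − 627) = -19399 J.

ΔU ≈ -19400 J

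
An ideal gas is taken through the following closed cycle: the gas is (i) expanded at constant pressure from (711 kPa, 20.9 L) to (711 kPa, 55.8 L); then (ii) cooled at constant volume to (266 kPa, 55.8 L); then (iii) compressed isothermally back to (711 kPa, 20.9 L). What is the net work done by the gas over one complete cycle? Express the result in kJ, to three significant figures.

W_net ≈ 10.2 kJ

Leg (i): W = PΔV = (711)(55.8 − 20.9) = 24814 J.
Leg (ii): W = 0.
Leg (iii): W = PᵢVᵢ ln(V_f/Vᵢ) = (14843) ln(20.9/55.8) = -14576 J.
W_net = 24814 − 14576 = 10238 J.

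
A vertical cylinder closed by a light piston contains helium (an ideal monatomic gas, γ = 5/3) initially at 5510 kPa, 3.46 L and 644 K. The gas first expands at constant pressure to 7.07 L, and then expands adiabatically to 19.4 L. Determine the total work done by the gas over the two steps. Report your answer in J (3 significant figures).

Step 1 (isobaric): W = PΔV = (5510 kPa)(7.07 − 3.46 L) = 19891 J.
After step 1: P = 5510 kPa, V = 7.07 L, T = 1316 K.
Step 2 (adiabatic): W = (P₁V₁ − P₂V₂)/(γ−1) = (38956 − 19875)/0.667 = 28620 J.
W_total = 19891 + 28620 = 48512 J.

W_total ≈ 48500 J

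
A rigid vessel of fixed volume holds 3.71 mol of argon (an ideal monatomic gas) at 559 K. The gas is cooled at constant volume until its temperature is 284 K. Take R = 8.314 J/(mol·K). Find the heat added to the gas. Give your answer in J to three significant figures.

Constant volume ⇒ W = 0, so Q = ΔU = nCᵥΔT with Cᵥ = 3R/2 = 12.47 J/(mol·K).
ΔU = (3.71)(12.47)(284 − 559) = -12724 J.

Q ≈ -12700 J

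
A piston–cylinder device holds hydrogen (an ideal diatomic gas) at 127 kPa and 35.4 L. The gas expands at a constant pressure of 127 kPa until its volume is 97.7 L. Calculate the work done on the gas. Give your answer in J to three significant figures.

W ≈ -7910 J

Isobaric: W = P ΔV.
W = (127 kPa)(97.7 − 35.4 L) = (127)(62.3) = 7912 J.
Work on gas = −W_by = -7912 J.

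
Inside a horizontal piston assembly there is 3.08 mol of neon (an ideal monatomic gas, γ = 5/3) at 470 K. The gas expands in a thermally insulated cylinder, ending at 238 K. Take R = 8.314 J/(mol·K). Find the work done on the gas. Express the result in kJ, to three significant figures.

Adiabatic ⇒ Q = 0, so W_by = −ΔU = nCᵥ(T₁ − T₂).
Cᵥ = 3R/2 = 12.47 J/(mol·K).
W = (3.08)(12.47)(470 − 238) = 8911 J.
Work on gas = −W_by = -8911 J.

W ≈ -8.91 kJ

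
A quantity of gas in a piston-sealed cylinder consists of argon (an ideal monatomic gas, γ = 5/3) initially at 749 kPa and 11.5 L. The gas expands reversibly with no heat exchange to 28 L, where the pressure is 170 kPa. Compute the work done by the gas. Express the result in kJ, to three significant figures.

Adiabatic: W = (P₁V₁ − P₂V₂)/(γ − 1) with γ = 5/3.
P₁V₁ = 8614 J, P₂V₂ = 4760 J.
W = (8614 − 4760) / 0.6667 = 5780 J.

W ≈ 5.78 kJ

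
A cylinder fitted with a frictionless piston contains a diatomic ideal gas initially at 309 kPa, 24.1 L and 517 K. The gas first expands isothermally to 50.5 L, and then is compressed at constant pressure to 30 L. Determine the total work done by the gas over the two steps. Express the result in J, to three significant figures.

W_total ≈ 2490 J

Step 1 (isothermal): W = P₁V₁ ln(V₂/V₁) = (7447) ln(50.5/24.1) = 5509 J.
After step 1: P = 147.5 kPa, V = 50.5 L, T = 517 K.
Step 2 (isobaric): W = PΔV = (147.5 kPa)(30 − 50.5 L) = -3023 J.
W_total = 5509 − 3023 = 2486 J.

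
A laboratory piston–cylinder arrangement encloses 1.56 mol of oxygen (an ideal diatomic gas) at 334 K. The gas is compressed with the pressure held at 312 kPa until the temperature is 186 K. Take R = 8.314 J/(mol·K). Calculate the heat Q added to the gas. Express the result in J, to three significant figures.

Q ≈ -6720 J

Isobaric: W = nRΔT = (1.56)(8.314)(-148) = -1920 J.
ΔU = nCᵥΔT with Cᵥ = 5R/2: ΔU = (1.56)(20.79)(-148) = -4799 J.
Q = ΔU + W = -4799 − 1920 = -6718 J.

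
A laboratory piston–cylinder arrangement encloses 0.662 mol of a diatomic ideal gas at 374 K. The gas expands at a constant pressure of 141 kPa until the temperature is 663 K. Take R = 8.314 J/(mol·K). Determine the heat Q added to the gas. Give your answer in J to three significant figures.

Isobaric: W = nRΔT = (0.662)(8.314)(289) = 1591 J.
ΔU = nCᵥΔT with Cᵥ = 5R/2: ΔU = (0.662)(20.79)(289) = 3977 J.
Q = ΔU + W = 3977 + 1591 = 5567 J.

Q ≈ 5570 J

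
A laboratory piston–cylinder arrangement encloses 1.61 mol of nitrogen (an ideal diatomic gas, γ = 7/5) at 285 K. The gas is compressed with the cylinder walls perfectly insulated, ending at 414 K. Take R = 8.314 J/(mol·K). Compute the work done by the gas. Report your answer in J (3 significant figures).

Adiabatic ⇒ Q = 0, so W_by = −ΔU = nCᵥ(T₁ − T₂).
Cᵥ = 5R/2 = 20.79 J/(mol·K).
W = (1.61)(20.79)(285 − 414) = -4317 J.

W ≈ -4320 J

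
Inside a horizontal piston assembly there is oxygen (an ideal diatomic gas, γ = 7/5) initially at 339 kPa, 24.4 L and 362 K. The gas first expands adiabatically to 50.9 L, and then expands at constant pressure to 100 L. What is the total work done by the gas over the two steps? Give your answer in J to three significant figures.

Step 1 (adiabatic): W = (P₁V₁ − P₂V₂)/(γ−1) = (8272 − 6164)/0.4 = 5269 J.
After step 1: P = 121.1 kPa, V = 50.9 L, T = 269.8 K.
Step 2 (isobaric): W = PΔV = (121.1 kPa)(100 − 50.9 L) = 5946 J.
W_total = 5269 + 5946 = 11215 J.

W_total ≈ 11200 J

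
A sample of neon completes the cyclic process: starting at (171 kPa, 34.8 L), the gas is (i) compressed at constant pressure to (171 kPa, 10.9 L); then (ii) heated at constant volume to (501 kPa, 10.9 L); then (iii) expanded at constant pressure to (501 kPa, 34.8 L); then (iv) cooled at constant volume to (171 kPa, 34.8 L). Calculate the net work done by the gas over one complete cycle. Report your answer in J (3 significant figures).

W_net ≈ 7890 J

Constant-volume legs do no work.
W(i) = (171)(10.9 − 34.8) = -4087 J; W(iii) = (501)(34.8 − 10.9) = 11974 J.
W_net = -4087 + 11974 = 7887 J (the clockwise enclosed area).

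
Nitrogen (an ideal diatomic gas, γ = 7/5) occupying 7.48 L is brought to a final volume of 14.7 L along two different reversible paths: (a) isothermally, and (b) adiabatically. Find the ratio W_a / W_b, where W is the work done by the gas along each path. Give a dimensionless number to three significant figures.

Path (a) isothermal: W = P₁V₁ ln(V₂/V₁) → W_a/(P₁V₁) = 0.6756.
Path (b) adiabatic: W = P₁V₁(1 − (V₁/V₂)^(γ−1))/(γ−1) → W_b/(P₁V₁) = 0.592.
W_a / W_b = 0.6756 / 0.592 = 1.141.

W_a / W_b ≈ 1.14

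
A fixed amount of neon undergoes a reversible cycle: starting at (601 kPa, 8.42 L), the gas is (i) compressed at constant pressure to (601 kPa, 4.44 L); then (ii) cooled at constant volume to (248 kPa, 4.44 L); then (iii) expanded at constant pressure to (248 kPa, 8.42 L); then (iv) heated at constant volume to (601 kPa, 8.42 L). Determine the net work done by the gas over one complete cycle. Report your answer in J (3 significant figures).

Constant-volume legs do no work.
W(i) = (601)(4.44 − 8.42) = -2392 J; W(iii) = (248)(8.42 − 4.44) = 987 J.
W_net = -2392 + 987 = -1405 J (the counter-clockwise enclosed area).

W_net ≈ -1400 J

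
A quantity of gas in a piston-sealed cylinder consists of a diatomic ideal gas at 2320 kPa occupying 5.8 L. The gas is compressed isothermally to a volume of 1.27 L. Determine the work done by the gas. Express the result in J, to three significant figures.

Isothermal: W = nRT ln(V₂/V₁) = P₁V₁ ln(V₂/V₁).
P₁V₁ = (2320 kPa)(5.8 L) = 13456 J.
W = 13456 × ln(1.27/5.8) = 13456 × -1.519
W_by_gas = -20438 J.

W ≈ -20400 J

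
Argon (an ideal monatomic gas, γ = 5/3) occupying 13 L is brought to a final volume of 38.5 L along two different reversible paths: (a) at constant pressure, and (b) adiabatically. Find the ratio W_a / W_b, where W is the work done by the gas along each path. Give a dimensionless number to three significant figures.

W_a / W_b ≈ 2.54

Path (a) isobaric: W = P₁(V₂ − V₁) → W_a/(P₁V₁) = 1.962.
Path (b) adiabatic: W = P₁V₁(1 − (V₁/V₂)^(γ−1))/(γ−1) → W_b/(P₁V₁) = 0.7726.
W_a / W_b = 1.962 / 0.7726 = 2.539.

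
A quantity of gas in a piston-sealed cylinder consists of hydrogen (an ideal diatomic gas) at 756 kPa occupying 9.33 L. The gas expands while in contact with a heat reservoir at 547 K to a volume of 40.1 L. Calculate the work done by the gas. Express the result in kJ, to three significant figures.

Isothermal: W = nRT ln(V₂/V₁) = P₁V₁ ln(V₂/V₁).
P₁V₁ = (756 kPa)(9.33 L) = 7053 J.
W = 7053 × ln(40.1/9.33) = 7053 × 1.458
W_by_gas = 10285 J.

W ≈ 10.3 kJ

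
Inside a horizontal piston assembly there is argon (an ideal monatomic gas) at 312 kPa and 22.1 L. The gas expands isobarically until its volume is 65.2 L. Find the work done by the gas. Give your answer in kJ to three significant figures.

Isobaric: W = P ΔV.
W = (312 kPa)(65.2 − 22.1 L) = (312)(43.1) = 13447 J.

W ≈ 13.4 kJ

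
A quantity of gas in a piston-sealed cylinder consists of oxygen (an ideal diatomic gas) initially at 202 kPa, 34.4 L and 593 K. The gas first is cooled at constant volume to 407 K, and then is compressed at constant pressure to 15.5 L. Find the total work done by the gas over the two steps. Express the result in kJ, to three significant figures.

W_total ≈ -2.62 kJ

Step 1 (isochoric): W = 0 (constant volume).
After step 1: P = 138.6 kPa (V unchanged).
Step 2 (isobaric): W = PΔV = (138.6 kPa)(15.5 − 34.4 L) = -2620 J.
W_total = 0 − 2620 = -2620 J.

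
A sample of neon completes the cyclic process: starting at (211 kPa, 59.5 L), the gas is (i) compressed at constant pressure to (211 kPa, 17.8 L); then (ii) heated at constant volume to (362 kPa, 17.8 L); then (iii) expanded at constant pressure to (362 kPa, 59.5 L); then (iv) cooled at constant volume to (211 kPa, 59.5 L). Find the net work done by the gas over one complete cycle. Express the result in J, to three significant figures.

Constant-volume legs do no work.
W(i) = (211)(17.8 − 59.5) = -8799 J; W(iii) = (362)(59.5 − 17.8) = 15095 J.
W_net = -8799 + 15095 = 6297 J (the clockwise enclosed area).

W_net ≈ 6300 J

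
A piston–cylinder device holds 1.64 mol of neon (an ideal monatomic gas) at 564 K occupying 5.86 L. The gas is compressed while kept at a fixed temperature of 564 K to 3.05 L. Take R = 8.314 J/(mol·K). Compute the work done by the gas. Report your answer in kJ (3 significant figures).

W ≈ -5.02 kJ

Isothermal: W = nRT ln(V₂/V₁).
W = (1.64)(8.314)(564) × ln(3.05/5.86)
  = 7690 × -0.653
W_by_gas = -5022 J.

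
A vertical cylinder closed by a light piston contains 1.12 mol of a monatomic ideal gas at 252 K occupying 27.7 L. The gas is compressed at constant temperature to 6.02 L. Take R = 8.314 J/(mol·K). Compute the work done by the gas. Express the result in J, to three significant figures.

W ≈ -3580 J

Isothermal: W = nRT ln(V₂/V₁).
W = (1.12)(8.314)(252) × ln(6.02/27.7)
  = 2347 × -1.526
W_by_gas = -3582 J.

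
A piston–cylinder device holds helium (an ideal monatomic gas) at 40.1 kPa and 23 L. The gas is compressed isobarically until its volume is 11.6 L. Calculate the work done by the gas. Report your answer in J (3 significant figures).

W ≈ -457 J

Isobaric: W = P ΔV.
W = (40.1 kPa)(11.6 − 23 L) = (40.1)(-11.4) = -457.1 J.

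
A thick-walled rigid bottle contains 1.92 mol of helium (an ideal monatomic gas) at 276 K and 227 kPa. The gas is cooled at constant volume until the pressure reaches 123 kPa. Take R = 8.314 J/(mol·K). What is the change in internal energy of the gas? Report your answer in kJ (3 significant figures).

ΔU ≈ -3.03 kJ

Constant volume ⇒ W = 0, so Q = ΔU = nCᵥΔT with Cᵥ = 3R/2 = 12.47 J/(mol·K).
At constant V, T₂/T₁ = P₂/P₁ ⇒ ΔT = T₁(P₂/P₁ − 1) = 276·(123/227 − 1) = -126.4 K.
ΔU = (1.92)(12.47)(-126.4) = -3028 J.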